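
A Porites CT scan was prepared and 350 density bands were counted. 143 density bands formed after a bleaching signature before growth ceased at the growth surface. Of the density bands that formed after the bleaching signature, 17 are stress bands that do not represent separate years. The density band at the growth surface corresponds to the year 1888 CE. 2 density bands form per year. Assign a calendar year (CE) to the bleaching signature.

There are 143 density bands younger than the bleaching signature.
Removing the 17 false density bands leaves 143 − 17 = 126 true density bands beyond the bleaching signature.
126 density bands at 2 per year is 126 / 2 = 63 years.
1888 − 63 = 1825 CE.

1825 CE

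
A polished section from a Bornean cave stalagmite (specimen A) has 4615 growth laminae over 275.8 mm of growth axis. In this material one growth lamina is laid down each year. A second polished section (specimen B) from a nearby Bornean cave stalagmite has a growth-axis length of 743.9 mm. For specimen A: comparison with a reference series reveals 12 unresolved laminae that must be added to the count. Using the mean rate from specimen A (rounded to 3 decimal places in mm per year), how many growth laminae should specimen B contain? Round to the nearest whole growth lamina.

12398 growth laminae

Specimen A: adjusted count: 4615 + 12 = 4627 growth laminae.
A: Extension rate ≈ 275.8 / 4627 = 0.060 mm/yr.
B spans 743.9 / 0.060 = 12398.33 years ≈ 12398 growth laminae.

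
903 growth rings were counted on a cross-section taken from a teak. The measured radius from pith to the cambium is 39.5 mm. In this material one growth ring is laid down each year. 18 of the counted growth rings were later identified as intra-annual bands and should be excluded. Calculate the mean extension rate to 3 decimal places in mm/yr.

True growth ring count = 903 − 18 = 885.
Extension rate ≈ 39.5 / 885 = 0.045 mm/yr.

0.045 mm/yr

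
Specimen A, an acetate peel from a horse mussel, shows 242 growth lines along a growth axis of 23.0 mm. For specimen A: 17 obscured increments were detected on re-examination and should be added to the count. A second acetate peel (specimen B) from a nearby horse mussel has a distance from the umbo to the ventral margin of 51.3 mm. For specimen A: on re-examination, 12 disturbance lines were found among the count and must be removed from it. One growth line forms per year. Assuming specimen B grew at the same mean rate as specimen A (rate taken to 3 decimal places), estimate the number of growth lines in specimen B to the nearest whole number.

Specimen A: true growth line count = 242 − 12 + 17 = 247.
A: 23.0 mm over 247 years gives 23.0 / 247 ≈ 0.093 mm/year.
B spans 51.3 / 0.093 = 551.61 years ≈ 552 growth lines.

552 growth lines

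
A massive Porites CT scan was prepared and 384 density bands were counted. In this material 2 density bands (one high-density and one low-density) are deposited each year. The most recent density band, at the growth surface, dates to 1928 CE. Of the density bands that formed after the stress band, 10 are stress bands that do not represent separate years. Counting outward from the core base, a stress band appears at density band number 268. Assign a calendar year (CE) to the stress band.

384 − 268 = 116 density bands lie beyond the stress band toward the growth surface.
Removing the 10 false density bands leaves 116 − 10 = 106 true density bands beyond the stress band.
Dividing by 2 density bands per year: 106 / 2 = 53 years.
Counting back 53 years from 1928 CE places the stress band in 1928 − 53 = 1875 CE.

1875 CE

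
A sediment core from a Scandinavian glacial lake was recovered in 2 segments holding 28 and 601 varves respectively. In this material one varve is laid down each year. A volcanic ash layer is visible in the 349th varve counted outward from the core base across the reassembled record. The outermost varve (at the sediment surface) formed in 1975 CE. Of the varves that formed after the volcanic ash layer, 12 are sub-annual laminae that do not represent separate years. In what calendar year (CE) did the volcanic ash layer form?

1707 CE

Total varves = 28 + 601 = 629.
629 − 349 = 280 varves lie beyond the volcanic ash layer toward the sediment surface.
Removing the 12 false varves leaves 280 − 12 = 268 true varves beyond the volcanic ash layer.
The varve at the sediment surface is 1975 CE, so the volcanic ash layer dates to 1975 − 268 = 1707 CE.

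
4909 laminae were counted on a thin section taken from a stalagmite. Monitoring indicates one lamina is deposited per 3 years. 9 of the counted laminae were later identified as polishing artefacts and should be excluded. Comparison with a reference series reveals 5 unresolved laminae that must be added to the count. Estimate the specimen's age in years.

14715 years

Correcting the raw count gives 4909 − 9 + 5 = 4905 true laminae.
Multiplying by 3 years per lamina: 4905 × 3 = 14715 years.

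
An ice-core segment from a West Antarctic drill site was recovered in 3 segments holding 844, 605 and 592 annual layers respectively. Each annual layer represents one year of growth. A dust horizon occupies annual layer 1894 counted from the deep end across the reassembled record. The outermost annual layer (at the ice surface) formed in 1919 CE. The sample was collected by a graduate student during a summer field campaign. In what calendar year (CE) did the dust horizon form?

Total annual layers = 844 + 605 + 592 = 2041.
The dust horizon sits at annual layer 1894 from the deep end, so 2041 − 1894 = 147 annual layers formed after it.
1919 − 147 = 1772 CE.

1772 CE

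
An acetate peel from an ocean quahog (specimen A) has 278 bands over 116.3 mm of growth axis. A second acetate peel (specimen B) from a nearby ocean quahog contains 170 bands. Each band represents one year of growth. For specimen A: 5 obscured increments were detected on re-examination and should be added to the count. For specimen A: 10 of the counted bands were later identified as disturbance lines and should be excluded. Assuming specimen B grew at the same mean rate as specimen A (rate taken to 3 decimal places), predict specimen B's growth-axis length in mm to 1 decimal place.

Specimen A: after corrections the count is 278 − 10 + 5 = 273 bands.
A: Mean rate = 116.3 mm / 273 years ≈ 0.426 mm/year.
For B, 0.426 mm/year × 170 years = 72.4 mm.

72.4 mm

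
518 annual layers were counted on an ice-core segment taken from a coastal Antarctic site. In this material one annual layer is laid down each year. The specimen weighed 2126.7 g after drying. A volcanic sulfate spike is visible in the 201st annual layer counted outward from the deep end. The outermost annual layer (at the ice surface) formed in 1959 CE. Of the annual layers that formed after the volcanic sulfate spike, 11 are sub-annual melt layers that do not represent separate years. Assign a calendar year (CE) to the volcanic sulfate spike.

Between annual layer 201 and the ice surface there are 518 − 201 = 317 annual layers.
Excluding 11 false annual layers: 317 − 11 = 306.
Counting back 306 years from 1959 CE places the volcanic sulfate spike in 1959 − 306 = 1653 CE.

1653 CE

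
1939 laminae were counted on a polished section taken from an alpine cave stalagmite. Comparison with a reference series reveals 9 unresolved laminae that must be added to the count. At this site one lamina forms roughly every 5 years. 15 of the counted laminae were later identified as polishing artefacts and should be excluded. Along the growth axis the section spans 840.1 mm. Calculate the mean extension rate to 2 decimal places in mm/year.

Correcting the raw count gives 1939 − 15 + 9 = 1933 true laminae.
Multiplying by 5 years per lamina: 1933 × 5 = 9665 years.
Mean rate = 840.1 mm / 9665 years ≈ 0.09 mm/year.

0.09 mm/year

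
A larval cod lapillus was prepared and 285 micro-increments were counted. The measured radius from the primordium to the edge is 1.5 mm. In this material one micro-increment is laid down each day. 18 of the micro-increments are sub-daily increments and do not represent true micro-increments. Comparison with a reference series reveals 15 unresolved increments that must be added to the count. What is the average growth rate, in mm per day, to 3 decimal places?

0.005 mm per day

Adjusted count: 285 − 18 + 15 = 282 micro-increments.
1.5 mm over 282 days gives 1.5 / 282 ≈ 0.005 mm per day.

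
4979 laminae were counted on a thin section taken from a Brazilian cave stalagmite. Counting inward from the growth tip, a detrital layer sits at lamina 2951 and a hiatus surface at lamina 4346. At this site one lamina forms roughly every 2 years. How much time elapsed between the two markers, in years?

Separation: 4346 − 2951 = 1395 laminae.
Multiplying by 2 years per lamina: 1395 × 2 = 2790 years.

2790 years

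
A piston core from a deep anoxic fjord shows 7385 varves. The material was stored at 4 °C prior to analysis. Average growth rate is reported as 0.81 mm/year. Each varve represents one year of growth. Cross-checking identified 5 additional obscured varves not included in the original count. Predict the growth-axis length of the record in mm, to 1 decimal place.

5985.9 mm

After corrections the count is 7385 + 5 = 7390 varves.
7390 years at 0.81 mm/year gives 0.81 × 7390 = 5985.9 mm.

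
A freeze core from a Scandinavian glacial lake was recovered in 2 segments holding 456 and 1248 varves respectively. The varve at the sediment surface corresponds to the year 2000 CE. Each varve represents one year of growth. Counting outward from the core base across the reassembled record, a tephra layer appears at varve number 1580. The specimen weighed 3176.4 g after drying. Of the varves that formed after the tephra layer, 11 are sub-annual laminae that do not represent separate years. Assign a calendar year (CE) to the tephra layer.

1887 CE

Total varves = 456 + 1248 = 1704.
The tephra layer sits at varve 1580 from the core base, so 1704 − 1580 = 124 varves formed after it.
Removing the 11 false varves leaves 124 − 11 = 113 true varves beyond the tephra layer.
Counting back 113 years from 2000 CE places the tephra layer in 2000 − 113 = 1887 CE.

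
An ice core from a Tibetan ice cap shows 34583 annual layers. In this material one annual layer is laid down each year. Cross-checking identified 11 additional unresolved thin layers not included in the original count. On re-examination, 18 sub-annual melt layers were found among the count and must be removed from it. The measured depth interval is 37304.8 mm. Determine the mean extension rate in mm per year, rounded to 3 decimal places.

1.079 mm per year

Adjusted count: 34583 − 18 + 11 = 34576 annual layers.
37304.8 mm over 34576 years gives 37304.8 / 34576 ≈ 1.079 mm per year.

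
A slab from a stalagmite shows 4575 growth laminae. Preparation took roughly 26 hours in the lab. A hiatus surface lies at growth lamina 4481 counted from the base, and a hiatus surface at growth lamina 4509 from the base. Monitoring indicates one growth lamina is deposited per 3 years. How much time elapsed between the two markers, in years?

84 years

Separation: 4509 − 4481 = 28 growth laminae.
At 3 years per growth lamina, 28 × 3 = 84 years.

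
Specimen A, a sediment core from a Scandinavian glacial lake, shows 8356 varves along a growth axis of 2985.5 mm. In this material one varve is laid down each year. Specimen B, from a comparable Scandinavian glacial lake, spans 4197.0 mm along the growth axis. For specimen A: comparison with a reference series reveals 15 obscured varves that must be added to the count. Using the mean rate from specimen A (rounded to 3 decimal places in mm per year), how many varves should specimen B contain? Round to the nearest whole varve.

11756 varves

Specimen A: correcting the raw count gives 8356 + 15 = 8371 true varves.
A: Mean rate = 2985.5 mm / 8371 years ≈ 0.357 mm/year.
For B, 4197.0 / 0.357 = 11756.30 years ≈ 11756 varves.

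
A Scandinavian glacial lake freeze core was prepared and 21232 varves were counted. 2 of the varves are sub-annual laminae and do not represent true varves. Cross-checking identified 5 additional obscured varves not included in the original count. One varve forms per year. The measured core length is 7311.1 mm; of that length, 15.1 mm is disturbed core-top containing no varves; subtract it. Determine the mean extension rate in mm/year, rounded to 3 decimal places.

After corrections the count is 21232 − 2 + 5 = 21235 varves.
Net length = 7311.1 − 15.1 = 7296.0 mm.
Mean rate = 7296.0 mm / 21235 years ≈ 0.344 mm/year.

0.344 mm/year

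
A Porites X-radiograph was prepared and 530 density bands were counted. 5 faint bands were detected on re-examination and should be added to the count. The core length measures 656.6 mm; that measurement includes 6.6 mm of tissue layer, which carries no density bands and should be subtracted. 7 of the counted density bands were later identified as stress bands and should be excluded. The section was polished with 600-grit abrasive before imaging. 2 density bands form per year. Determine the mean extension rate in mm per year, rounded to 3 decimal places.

True density band count = 530 − 7 + 5 = 528.
With 2 density bands per year, 528 / 2 = 264 years.
Removing the 6.6 mm offcut leaves 656.6 − 6.6 = 650.0 mm.
Mean rate = 650.0 mm / 264 years ≈ 2.462 mm per year.

2.462 mm per year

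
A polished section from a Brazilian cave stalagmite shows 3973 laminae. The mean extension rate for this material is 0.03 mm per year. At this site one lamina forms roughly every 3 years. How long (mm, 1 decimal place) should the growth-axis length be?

Multiplying by 3 years per lamina: 3973 × 3 = 11919 years.
11919 years at 0.03 mm/year gives 0.03 × 11919 = 357.6 mm.

357.6 mm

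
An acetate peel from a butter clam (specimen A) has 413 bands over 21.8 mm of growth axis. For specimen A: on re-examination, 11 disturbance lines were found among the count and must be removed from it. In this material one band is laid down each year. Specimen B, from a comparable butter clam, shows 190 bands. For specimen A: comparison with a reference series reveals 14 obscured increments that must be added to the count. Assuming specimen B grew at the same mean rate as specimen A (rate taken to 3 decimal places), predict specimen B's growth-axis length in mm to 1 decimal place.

9.9 mm

Specimen A: true band count = 413 − 11 + 14 = 416.
A: Extension rate ≈ 21.8 / 416 = 0.052 mm/year.
For B, 0.052 mm/year × 190 years = 9.9 mm.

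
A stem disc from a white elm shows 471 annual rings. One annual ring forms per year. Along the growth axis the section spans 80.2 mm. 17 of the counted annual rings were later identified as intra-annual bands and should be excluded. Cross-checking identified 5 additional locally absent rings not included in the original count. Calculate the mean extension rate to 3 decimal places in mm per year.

0.175 mm per year

Adjusted count: 471 − 17 + 5 = 459 annual rings.
Mean rate = 80.2 mm / 459 years ≈ 0.175 mm per year.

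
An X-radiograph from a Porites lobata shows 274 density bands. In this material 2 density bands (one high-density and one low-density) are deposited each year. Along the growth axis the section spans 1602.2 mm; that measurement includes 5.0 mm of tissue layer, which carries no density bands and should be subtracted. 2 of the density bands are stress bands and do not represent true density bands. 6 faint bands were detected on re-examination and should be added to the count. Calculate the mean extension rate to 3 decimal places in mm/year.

Adjusted count: 274 − 2 + 6 = 278 density bands.
278 density bands at 2 per year is 278 / 2 = 139 years.
Removing the 5.0 mm offcut leaves 1602.2 − 5.0 = 1597.2 mm.
Extension rate ≈ 1597.2 / 139 = 11.491 mm/year.

11.491 mm/year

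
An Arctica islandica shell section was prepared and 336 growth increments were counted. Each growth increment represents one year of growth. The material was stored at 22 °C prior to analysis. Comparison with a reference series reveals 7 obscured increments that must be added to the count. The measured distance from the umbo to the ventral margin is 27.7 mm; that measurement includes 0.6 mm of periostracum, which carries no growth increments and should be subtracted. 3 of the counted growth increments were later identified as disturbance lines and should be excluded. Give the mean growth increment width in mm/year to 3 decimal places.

True growth increment count = 336 − 3 + 7 = 340.
The growth record spans 27.7 − 0.6 = 27.1 mm.
27.1 mm over 340 years gives 27.1 / 340 ≈ 0.080 mm/year.

0.080 mm/year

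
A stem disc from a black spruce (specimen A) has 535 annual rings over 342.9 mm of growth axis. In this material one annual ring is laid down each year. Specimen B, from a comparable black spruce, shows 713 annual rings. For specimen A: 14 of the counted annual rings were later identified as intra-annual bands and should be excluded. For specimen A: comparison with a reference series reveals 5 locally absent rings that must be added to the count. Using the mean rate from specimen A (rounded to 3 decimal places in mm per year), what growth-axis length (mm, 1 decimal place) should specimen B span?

Specimen A: true annual ring count = 535 − 14 + 5 = 526.
A: 342.9 mm over 526 years gives 342.9 / 526 ≈ 0.652 mm per year.
B's length ≈ 0.652 × 713 = 464.9 mm.

464.9 mm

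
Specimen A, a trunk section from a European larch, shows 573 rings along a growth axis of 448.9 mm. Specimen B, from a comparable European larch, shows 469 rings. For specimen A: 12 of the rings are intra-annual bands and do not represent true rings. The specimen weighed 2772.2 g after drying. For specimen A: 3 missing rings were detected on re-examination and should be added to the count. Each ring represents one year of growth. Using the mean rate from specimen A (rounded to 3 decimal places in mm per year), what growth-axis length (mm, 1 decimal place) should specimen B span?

373.3 mm

Specimen A: after corrections the count is 573 − 12 + 3 = 564 rings.
A: 448.9 mm over 564 years gives 448.9 / 564 ≈ 0.796 mm/yr.
Length of B = 0.796 × 469 = 373.3 mm.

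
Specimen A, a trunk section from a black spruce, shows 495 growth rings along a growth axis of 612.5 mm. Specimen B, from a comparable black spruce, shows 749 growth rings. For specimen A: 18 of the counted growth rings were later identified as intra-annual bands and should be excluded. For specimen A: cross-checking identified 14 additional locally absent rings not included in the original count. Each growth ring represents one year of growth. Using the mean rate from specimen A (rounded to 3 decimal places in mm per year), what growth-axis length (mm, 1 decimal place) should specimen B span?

934.0 mm

Specimen A: correcting the raw count gives 495 − 18 + 14 = 491 true growth rings.
A: 612.5 mm over 491 years gives 612.5 / 491 ≈ 1.247 mm/yr.
Length of B = 1.247 × 749 = 934.0 mm.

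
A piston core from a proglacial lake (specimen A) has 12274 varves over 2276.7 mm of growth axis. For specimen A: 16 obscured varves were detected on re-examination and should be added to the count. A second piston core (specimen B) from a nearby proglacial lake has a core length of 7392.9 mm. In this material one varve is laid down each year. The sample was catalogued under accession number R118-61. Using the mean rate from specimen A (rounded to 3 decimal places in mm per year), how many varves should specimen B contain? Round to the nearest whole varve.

Specimen A: after corrections the count is 12274 + 16 = 12290 varves.
A: Mean rate = 2276.7 mm / 12290 years ≈ 0.185 mm/yr.
Specimen B: 7392.9 mm / 0.185 mm per year = 39961.62 years ≈ 39962 varves.

39962 varves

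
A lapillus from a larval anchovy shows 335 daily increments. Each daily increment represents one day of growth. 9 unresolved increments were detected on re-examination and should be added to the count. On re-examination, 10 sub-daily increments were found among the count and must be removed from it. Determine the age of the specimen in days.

334 d

True daily increment count = 335 − 10 + 9 = 334.
One daily increment per day makes the duration 334 days.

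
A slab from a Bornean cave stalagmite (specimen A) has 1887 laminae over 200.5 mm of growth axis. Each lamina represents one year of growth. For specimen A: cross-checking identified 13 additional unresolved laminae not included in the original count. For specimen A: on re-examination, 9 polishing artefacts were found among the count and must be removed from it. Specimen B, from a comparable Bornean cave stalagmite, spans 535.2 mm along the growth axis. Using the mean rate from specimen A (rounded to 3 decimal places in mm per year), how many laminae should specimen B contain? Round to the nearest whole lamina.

Specimen A: correcting the raw count gives 1887 − 9 + 13 = 1891 true laminae.
A: 200.5 mm over 1891 years gives 200.5 / 1891 ≈ 0.106 mm/yr.
Specimen B: 535.2 mm / 0.106 mm per year = 5049.06 years ≈ 5049 laminae.

5049 laminae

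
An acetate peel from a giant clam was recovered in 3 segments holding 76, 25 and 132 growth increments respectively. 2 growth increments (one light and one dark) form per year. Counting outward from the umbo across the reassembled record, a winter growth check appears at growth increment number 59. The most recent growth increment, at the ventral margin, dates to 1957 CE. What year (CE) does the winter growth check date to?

Total growth increments = 76 + 25 + 132 = 233.
Between growth increment 59 and the ventral margin there are 233 − 59 = 174 growth increments.
174 growth increments at 2 per year is 174 / 2 = 87 years.
The growth increment at the ventral margin is 1957 CE, so the winter growth check dates to 1957 − 87 = 1870 CE.

1870 CE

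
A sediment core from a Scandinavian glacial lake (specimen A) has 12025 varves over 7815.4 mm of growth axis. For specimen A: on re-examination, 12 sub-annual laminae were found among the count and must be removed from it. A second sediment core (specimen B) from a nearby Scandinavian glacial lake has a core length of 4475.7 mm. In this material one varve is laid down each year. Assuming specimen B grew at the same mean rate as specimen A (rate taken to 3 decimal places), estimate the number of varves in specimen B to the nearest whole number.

6875 varves

Specimen A: adjusted count: 12025 − 12 = 12013 varves.
A: 7815.4 mm over 12013 years gives 7815.4 / 12013 ≈ 0.651 mm/yr.
B spans 4475.7 / 0.651 = 6875.12 years ≈ 6875 varves.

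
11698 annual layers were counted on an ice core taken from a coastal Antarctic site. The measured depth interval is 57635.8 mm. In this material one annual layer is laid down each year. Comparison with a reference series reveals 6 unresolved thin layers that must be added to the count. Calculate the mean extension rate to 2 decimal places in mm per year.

4.92 mm per year

Adjusted count: 11698 + 6 = 11704 annual layers.
Extension rate ≈ 57635.8 / 11704 = 4.92 mm per year.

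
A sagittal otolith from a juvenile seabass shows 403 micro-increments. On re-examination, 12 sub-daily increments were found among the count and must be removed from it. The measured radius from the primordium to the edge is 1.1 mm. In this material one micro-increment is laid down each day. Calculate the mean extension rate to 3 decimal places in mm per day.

After corrections the count is 403 − 12 = 391 micro-increments.
Mean rate = 1.1 mm / 391 days ≈ 0.003 mm per day.

0.003 mm per day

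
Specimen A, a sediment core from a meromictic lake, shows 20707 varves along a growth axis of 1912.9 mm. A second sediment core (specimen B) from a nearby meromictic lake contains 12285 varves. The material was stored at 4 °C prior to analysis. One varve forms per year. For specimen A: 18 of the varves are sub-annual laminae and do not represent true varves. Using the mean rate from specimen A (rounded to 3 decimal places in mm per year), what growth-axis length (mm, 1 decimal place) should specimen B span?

1130.2 mm

Specimen A: correcting the raw count gives 20707 − 18 = 20689 true varves.
A: Extension rate ≈ 1912.9 / 20689 = 0.092 mm per year.
For B, 0.092 mm/year × 12285 years = 1130.2 mm.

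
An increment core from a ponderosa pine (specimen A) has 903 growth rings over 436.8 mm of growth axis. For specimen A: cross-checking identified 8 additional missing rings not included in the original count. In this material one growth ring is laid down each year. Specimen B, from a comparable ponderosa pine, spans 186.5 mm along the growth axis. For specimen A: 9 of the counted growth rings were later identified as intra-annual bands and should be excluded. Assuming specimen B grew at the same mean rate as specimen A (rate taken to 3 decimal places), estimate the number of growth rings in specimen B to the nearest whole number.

Specimen A: after corrections the count is 903 − 9 + 8 = 902 growth rings.
A: Mean rate = 436.8 mm / 902 years ≈ 0.484 mm per year.
B spans 186.5 / 0.484 = 385.33 years ≈ 385 growth rings.

385 growth rings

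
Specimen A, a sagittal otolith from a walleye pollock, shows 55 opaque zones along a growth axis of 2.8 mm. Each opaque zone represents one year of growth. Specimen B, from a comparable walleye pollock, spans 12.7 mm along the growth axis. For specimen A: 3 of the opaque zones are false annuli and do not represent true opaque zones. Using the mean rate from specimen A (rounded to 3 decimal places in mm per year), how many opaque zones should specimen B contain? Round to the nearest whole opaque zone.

Specimen A: after corrections the count is 55 − 3 = 52 opaque zones.
A: 2.8 mm over 52 years gives 2.8 / 52 ≈ 0.054 mm per year.
B spans 12.7 / 0.054 = 235.19 years ≈ 235 opaque zones.

235 opaque zones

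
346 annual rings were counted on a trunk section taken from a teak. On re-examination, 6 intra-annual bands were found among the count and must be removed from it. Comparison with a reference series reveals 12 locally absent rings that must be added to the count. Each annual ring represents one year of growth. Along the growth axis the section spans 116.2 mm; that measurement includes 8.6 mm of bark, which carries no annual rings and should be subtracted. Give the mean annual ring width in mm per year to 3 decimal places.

After corrections the count is 346 − 6 + 12 = 352 annual rings.
The growth record spans 116.2 − 8.6 = 107.6 mm.
Mean rate = 107.6 mm / 352 years ≈ 0.306 mm per year.

0.306 mm per year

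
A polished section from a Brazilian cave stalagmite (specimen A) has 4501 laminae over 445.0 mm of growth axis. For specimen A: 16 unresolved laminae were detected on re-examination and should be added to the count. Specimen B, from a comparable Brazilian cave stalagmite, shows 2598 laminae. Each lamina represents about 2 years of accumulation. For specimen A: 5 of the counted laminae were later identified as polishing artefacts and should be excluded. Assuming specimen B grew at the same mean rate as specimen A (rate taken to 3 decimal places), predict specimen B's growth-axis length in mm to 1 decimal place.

Specimen A: correcting the raw count gives 4501 − 5 + 16 = 4512 true laminae.
Specimen A: multiplying by 2 years per lamina: 4512 × 2 = 9024 years.
A: Mean rate = 445.0 mm / 9024 years ≈ 0.049 mm per year.
Specimen B: 2598 laminae at 2 years each span 2598 × 2 = 5196 years. Length of B = 0.049 × 5196 = 254.6 mm.

254.6 mm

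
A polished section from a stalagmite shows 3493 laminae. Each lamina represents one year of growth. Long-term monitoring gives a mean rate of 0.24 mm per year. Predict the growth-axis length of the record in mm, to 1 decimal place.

The record spans 3493 years at 0.24 mm per year.
Predicted length = 0.24 mm/year × 3493 years = 838.3 mm.

838.3 mm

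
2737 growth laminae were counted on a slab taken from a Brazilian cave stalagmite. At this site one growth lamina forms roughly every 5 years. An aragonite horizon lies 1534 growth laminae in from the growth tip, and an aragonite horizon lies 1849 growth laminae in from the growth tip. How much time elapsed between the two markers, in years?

The two markers are separated by 1849 − 1534 = 315 growth laminae.
At 5 years per growth lamina, 315 × 5 = 1575 years.

1575 years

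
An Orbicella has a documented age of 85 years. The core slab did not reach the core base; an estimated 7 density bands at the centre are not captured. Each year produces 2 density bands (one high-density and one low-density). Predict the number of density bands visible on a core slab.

163 density bands

85 years at 2 density bands per year gives 85 × 2 = 170 density bands.
Less the 7 uncaptured density bands: 170 − 7 = 163.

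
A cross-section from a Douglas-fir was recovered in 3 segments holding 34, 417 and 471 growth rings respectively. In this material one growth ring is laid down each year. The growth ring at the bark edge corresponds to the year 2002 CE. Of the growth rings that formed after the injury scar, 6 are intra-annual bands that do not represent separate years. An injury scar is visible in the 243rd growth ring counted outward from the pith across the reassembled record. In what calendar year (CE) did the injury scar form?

Total growth rings = 34 + 417 + 471 = 922.
The injury scar sits at growth ring 243 from the pith, so 922 − 243 = 679 growth rings formed after it.
Excluding 6 false growth rings: 679 − 6 = 673.
The growth ring at the bark edge is 2002 CE, so the injury scar dates to 2002 − 673 = 1329 CE.

1329 CE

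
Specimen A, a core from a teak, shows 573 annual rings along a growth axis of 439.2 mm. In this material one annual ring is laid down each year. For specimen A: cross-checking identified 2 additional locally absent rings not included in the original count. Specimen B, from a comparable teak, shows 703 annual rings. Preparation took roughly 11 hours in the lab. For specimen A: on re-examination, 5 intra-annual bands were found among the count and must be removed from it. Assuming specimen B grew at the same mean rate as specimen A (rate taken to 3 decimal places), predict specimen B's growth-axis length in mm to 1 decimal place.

Specimen A: after corrections the count is 573 − 5 + 2 = 570 annual rings.
A: Mean rate = 439.2 mm / 570 years ≈ 0.771 mm per year.
Length of B = 0.771 × 703 = 542.0 mm.

542.0 mm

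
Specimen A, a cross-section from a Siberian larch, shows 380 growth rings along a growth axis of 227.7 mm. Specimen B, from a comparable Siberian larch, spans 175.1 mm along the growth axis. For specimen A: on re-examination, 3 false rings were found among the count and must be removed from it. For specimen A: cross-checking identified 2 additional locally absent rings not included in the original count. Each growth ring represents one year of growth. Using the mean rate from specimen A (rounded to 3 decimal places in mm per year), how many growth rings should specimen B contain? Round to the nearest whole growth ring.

Specimen A: adjusted count: 380 − 3 + 2 = 379 growth rings.
A: 227.7 mm over 379 years gives 227.7 / 379 ≈ 0.601 mm/year.
B spans 175.1 / 0.601 = 291.35 years ≈ 291 growth rings.

291 growth rings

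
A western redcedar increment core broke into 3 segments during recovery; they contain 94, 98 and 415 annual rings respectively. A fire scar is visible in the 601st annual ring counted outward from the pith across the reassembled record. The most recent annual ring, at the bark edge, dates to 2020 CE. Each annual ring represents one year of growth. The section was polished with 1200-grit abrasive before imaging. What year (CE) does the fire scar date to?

Total annual rings = 94 + 98 + 415 = 607.
The fire scar sits at annual ring 601 from the pith, so 607 − 601 = 6 annual rings formed after it.
2020 − 6 = 2014 CE.

2014 CE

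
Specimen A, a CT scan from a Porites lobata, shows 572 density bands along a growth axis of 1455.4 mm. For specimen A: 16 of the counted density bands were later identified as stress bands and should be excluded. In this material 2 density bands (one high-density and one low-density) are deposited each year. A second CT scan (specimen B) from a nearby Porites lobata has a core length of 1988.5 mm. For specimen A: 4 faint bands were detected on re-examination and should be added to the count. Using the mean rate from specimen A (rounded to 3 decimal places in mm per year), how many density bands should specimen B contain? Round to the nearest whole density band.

765 density bands

Specimen A: correcting the raw count gives 572 − 16 + 4 = 560 true density bands.
Specimen A: with 2 density bands per year, 560 / 2 = 280 years.
A: Extension rate ≈ 1455.4 / 280 = 5.198 mm/year.
For B, 1988.5 / 5.198 = 382.55 years; at 2 density bands per year that is 382.55 × 2 ≈ 765 density bands.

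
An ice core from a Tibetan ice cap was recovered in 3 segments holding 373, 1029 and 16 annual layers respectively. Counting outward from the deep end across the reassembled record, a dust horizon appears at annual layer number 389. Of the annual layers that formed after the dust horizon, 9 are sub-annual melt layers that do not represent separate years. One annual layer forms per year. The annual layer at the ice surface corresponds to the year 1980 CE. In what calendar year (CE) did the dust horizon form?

960 CE

Total annual layers = 373 + 1029 + 16 = 1418.
1418 − 389 = 1029 annual layers lie beyond the dust horizon toward the ice surface.
Excluding 9 false annual layers: 1029 − 9 = 1020.
The annual layer at the ice surface is 1980 CE, so the dust horizon dates to 1980 − 1020 = 960 CE.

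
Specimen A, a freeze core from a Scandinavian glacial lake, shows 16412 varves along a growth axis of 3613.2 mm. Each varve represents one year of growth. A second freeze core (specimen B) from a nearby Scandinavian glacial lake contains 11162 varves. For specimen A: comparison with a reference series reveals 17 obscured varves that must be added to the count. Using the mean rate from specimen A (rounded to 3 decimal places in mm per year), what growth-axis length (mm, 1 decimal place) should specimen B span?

Specimen A: true varve count = 16412 + 17 = 16429.
A: Extension rate ≈ 3613.2 / 16429 = 0.220 mm/yr.
B's length ≈ 0.220 × 11162 = 2455.6 mm.

2455.6 mm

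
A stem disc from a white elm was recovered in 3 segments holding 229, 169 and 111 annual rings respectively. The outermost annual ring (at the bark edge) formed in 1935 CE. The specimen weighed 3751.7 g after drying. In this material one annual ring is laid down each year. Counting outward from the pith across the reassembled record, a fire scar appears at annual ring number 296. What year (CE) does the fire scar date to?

Total annual rings = 229 + 169 + 111 = 509.
Between annual ring 296 and the bark edge there are 509 − 296 = 213 annual rings.
1935 − 213 = 1722 CE.

1722 CE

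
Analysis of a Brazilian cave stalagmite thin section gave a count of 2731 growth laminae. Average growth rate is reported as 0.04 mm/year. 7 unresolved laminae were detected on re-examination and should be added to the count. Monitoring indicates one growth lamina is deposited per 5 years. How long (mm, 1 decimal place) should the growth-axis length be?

547.6 mm

Adjusted count: 2731 + 7 = 2738 growth laminae.
At 5 years per growth lamina, 2738 × 5 = 13690 years.
13690 years at 0.04 mm/year gives 0.04 × 13690 = 547.6 mm.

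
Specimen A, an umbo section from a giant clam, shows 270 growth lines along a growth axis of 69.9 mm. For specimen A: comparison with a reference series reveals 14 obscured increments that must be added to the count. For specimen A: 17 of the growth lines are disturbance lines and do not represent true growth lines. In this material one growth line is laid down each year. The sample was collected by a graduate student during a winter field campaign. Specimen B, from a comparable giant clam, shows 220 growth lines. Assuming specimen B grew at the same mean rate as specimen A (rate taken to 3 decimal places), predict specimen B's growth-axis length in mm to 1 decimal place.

Specimen A: after corrections the count is 270 − 17 + 14 = 267 growth lines.
A: Extension rate ≈ 69.9 / 267 = 0.262 mm/year.
B's length ≈ 0.262 × 220 = 57.6 mm.

57.6 mm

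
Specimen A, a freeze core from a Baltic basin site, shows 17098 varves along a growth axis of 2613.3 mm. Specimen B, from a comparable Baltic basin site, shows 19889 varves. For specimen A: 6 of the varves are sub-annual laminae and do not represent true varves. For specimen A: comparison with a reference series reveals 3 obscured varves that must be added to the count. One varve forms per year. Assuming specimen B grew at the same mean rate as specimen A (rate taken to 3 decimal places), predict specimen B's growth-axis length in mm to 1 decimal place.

Specimen A: adjusted count: 17098 − 6 + 3 = 17095 varves.
A: Mean rate = 2613.3 mm / 17095 years ≈ 0.153 mm/year.
B's length ≈ 0.153 × 19889 = 3043.0 mm.

3043.0 mm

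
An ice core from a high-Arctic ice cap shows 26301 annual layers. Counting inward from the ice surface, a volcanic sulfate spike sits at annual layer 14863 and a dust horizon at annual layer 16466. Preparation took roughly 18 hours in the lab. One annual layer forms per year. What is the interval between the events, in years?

The two markers are separated by 16466 − 14863 = 1603 annual layers.
One annual layer per year makes the interval 1603 years.

1603 years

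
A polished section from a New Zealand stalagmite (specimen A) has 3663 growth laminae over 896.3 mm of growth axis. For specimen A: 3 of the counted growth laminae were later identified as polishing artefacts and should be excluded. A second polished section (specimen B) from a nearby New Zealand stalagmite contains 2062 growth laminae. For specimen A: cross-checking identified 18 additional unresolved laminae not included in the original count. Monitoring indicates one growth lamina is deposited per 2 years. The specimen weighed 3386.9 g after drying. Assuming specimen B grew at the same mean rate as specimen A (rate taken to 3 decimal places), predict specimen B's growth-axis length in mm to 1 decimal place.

Specimen A: adjusted count: 3663 − 3 + 18 = 3678 growth laminae.
Specimen A: multiplying by 2 years per growth lamina: 3678 × 2 = 7356 years.
A: 896.3 mm over 7356 years gives 896.3 / 7356 ≈ 0.122 mm/year.
Specimen B: 2062 growth laminae at 2 years each span 2062 × 2 = 4124 years. For B, 0.122 mm/year × 4124 years = 503.1 mm.

503.1 mm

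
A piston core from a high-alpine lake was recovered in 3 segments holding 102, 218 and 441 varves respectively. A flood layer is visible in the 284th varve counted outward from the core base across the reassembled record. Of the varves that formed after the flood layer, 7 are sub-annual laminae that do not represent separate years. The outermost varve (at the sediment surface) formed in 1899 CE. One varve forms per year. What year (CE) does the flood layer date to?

Total varves = 102 + 218 + 441 = 761.
Between varve 284 and the sediment surface there are 761 − 284 = 477 varves.
477 − 7 false = 470 true varves after the flood layer.
The varve at the sediment surface is 1899 CE, so the flood layer dates to 1899 − 470 = 1429 CE.

1429 CE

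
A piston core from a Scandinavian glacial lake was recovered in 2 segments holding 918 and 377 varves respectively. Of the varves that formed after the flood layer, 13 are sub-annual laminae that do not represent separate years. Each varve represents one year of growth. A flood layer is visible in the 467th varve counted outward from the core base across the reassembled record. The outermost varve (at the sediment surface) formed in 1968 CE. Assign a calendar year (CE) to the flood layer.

Total varves = 918 + 377 = 1295.
The flood layer sits at varve 467 from the core base, so 1295 − 467 = 828 varves formed after it.
Excluding 13 false varves: 828 − 13 = 815.
The varve at the sediment surface is 1968 CE, so the flood layer dates to 1968 − 815 = 1153 CE.

1153 CE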